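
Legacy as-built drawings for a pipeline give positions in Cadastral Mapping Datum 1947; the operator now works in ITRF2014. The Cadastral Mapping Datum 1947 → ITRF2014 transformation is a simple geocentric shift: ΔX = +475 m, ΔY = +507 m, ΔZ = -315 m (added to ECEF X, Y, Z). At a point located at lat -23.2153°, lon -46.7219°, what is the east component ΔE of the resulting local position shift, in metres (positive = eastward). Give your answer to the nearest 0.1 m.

ΔE = 693.4 m

At φ = -23.2153°, λ = -46.7219°: sin φ = -0.394187, cos φ = 0.919030, sin λ = -0.728035, cos λ = 0.685540.
ΔE = −sin λ·ΔX + cos λ·ΔY = −(-0.728035)·(475) + (0.685540)·(507) = 693.39 m.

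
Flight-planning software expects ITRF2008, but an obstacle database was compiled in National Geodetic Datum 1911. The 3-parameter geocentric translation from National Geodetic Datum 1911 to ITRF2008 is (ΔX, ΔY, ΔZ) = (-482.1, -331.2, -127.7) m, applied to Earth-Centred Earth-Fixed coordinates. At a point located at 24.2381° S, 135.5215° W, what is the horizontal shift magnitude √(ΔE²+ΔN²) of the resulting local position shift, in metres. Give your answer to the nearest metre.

At φ = -24.2381°, λ = -135.5215°: sin φ = -0.410529, cos φ = 0.911847, sin λ = -0.700642, cos λ = -0.713513.
ΔE = −sin λ·ΔX + cos λ·ΔY = −(-0.700642)·(-482.1) + (-0.713513)·(-331.2) = -101.46 m.
ΔN = −sin φ cos λ·ΔX − sin φ sin λ·ΔY + cos φ·ΔZ = −(-0.410529)(-0.713513)(-482.1) − (-0.410529)(-0.700642)(-331.2) + (0.911847)(-127.7) = 120.04 m.
Horizontal magnitude = √(ΔE² + ΔN²) = √((-101.46)² + 120.04²) = 157.17 m.

157 m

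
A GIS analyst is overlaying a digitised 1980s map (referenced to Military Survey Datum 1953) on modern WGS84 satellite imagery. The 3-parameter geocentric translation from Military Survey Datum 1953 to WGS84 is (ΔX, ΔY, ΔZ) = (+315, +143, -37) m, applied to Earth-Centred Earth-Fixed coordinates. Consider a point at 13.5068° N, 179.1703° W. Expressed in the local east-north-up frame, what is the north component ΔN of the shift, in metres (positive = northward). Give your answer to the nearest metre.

At φ = 13.5068°, λ = -179.1703°: sin φ = 0.233561, cos φ = 0.972342, sin λ = -0.014480, cos λ = -0.999895.
ΔN = −sin φ cos λ·ΔX − sin φ sin λ·ΔY + cos φ·ΔZ = −(0.233561)(-0.999895)(315) − (0.233561)(-0.014480)(143) + (0.972342)(-37) = 38.07 m.

ΔN = 38 m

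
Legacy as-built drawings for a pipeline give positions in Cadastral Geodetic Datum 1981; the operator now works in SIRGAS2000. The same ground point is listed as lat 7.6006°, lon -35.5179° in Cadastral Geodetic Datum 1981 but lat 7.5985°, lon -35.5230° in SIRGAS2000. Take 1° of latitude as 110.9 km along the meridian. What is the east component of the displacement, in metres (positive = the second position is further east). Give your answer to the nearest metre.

Δφ = 7.5985° − 7.6006° = -0.0021°; Δλ = -35.5230° − -35.5179° = -0.0051°.
ΔN = Δφ × 110900 = -232.9 m; ΔE = Δλ × 110900 × cos(7.6006°) = -0.0051 × 110900 × 0.991214 = -560.6 m.

ΔE = -561 m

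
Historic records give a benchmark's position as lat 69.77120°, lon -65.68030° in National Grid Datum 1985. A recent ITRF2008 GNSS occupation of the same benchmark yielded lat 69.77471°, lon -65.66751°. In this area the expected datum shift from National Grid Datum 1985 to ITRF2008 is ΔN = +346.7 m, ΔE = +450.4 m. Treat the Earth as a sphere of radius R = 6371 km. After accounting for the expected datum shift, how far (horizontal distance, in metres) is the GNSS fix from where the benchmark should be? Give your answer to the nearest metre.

Observed coordinate differences: Δφ = +0.00351°, Δλ = +0.01279°.
Converting to metres (1° lat = 111195 m, cos φ = 0.345770): observed ΔN = 390.3 m, observed ΔE = 491.7 m.
Subtracting the expected shift leaves a residual of 390.3 − (346.7) = 43.6 m north and 491.7 − (450.4) = 41.3 m east.
Residual distance = √(43.6² + 41.3²) = 60.1 m.

60 m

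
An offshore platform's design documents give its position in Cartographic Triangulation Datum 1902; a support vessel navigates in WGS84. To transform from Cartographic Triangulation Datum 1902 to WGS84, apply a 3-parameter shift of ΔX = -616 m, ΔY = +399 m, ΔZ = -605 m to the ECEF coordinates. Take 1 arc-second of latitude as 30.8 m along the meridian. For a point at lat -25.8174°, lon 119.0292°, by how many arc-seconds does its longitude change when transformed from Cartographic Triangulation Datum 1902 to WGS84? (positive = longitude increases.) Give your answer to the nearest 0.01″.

sin φ = -0.435504, cos φ = 0.900187, sin λ = 0.874373, cos λ = -0.485255.
East component: ΔE = −sin λ·ΔX + cos λ·ΔY = −(0.874373)(-616) + (-0.485255)(399) = 345.00 m.
1° of latitude spans 3600 × 30.80 = 110880 m; at latitude φ, 1° of longitude spans that × cos φ = 99812.7 m, so Δλ = 345.00 / 99812.7 × 3600 = 12.443″.

Δλ = 12.44″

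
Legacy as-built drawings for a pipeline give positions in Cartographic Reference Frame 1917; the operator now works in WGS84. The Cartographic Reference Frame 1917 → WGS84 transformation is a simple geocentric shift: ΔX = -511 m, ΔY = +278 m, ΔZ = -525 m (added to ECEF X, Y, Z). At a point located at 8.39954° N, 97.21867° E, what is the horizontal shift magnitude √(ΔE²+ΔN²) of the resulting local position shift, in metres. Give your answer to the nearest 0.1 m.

At φ = 8.39954°, λ = 97.21867°: sin φ = 0.146075, cos φ = 0.989274, sin λ = 0.992074, cos λ = -0.125657.
ΔE = −sin λ·ΔX + cos λ·ΔY = −(0.992074)·(-511) + (-0.125657)·(278) = 472.02 m.
ΔN = −sin φ cos λ·ΔX − sin φ sin λ·ΔY + cos φ·ΔZ = −(0.146075)(-0.125657)(-511) − (0.146075)(0.992074)(278) + (0.989274)(-525) = -569.04 m.
Horizontal magnitude = √(ΔE² + ΔN²) = √(472.02² + (-569.04)²) = 739.32 m.

739.3 m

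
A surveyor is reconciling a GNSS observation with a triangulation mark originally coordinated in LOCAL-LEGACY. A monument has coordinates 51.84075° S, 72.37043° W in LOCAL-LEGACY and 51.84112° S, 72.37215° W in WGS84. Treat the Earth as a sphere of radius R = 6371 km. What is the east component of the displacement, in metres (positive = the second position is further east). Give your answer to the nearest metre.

Δφ = -51.84112° − -51.84075° = -0.00037°; Δλ = -72.37215° − -72.37043° = -0.00172°.
1° along a meridian = πR/180 = 111195 m.
ΔN = Δφ × 111195 = -41.1 m; ΔE = Δλ × 111195 × cos(-51.84075°) = -0.00172 × 111195 × 0.617849 = -118.2 m.

ΔE = -118 m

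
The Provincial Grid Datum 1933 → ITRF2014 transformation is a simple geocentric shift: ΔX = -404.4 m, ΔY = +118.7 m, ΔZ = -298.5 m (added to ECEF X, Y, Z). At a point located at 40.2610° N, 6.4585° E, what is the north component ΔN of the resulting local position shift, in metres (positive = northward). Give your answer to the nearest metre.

ΔN = 23 m

The local north axis is (−sin φ cos λ, −sin φ sin λ, cos φ), giving ΔN = 259.693 − 8.629 − 227.788 = 23.28 m.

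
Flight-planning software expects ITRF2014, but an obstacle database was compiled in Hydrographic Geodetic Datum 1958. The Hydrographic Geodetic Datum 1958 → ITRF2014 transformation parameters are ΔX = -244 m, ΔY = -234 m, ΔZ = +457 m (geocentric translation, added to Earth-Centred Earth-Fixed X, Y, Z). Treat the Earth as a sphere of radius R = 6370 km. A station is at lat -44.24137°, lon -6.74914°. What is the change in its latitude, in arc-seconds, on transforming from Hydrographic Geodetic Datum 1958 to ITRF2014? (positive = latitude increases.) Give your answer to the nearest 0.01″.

sin φ = -0.697683, cos φ = 0.716407, sin λ = -0.117522, cos λ = 0.993070.
North component: ΔN = −sin φ cos λ·ΔX − sin φ sin λ·ΔY + cos φ·ΔZ = −(-0.697683)(0.993070)(-244) − (-0.697683)(-0.117522)(-234) + (0.716407)(457) = 177.53 m.
1° of latitude spans πR/180 = 111177 m, so Δφ = 177.53 / 111177 × 3600 = 5.749″.

Δφ = 5.75″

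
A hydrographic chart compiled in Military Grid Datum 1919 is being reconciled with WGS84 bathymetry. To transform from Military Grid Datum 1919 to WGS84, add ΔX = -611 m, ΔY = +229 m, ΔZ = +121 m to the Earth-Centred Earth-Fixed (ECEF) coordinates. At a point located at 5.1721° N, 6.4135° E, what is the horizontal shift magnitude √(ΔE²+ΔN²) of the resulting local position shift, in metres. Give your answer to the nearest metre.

At φ = 5.1721°, λ = 6.4135°: sin φ = 0.090148, cos φ = 0.995928, sin λ = 0.111703, cos λ = 0.993742.
ΔE = −sin λ·ΔX + cos λ·ΔY = −(0.111703)·(-611) + (0.993742)·(229) = 295.82 m.
ΔN = −sin φ cos λ·ΔX − sin φ sin λ·ΔY + cos φ·ΔZ = −(0.090148)(0.993742)(-611) − (0.090148)(0.111703)(229) + (0.995928)(121) = 172.94 m.
Horizontal magnitude = √(ΔE² + ΔN²) = √(295.82² + 172.94²) = 342.66 m.

343 m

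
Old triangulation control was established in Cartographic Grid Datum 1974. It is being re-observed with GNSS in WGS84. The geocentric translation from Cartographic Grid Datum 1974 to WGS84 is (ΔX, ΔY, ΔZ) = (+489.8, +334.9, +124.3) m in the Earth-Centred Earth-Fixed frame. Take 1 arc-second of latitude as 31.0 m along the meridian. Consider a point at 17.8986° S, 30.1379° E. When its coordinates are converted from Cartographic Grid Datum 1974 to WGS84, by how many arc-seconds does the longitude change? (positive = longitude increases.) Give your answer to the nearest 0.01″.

sin φ = -0.307333, cos φ = 0.951602, sin λ = 0.502083, cos λ = 0.864819.
East component: ΔE = −sin λ·ΔX + cos λ·ΔY = −(0.502083)(489.8) + (0.864819)(334.9) = 43.71 m.
1° of latitude spans 3600 × 31.00 = 111600 m; at latitude φ, 1° of longitude spans that × cos φ = 106198.8 m, so Δλ = 43.71 / 106198.8 × 3600 = 1.482″.

Δλ = 1.48″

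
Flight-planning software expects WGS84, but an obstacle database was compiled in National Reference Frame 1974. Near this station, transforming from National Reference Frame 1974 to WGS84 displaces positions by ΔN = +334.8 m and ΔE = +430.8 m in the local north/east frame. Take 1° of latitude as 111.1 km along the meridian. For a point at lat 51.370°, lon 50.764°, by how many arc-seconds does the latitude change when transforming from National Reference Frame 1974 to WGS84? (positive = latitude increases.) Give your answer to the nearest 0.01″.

Δφ = 10.85″

1° of latitude = 111.1 km, so Δφ = 334.8 / 111100 = 0.0030135° = 10.849″.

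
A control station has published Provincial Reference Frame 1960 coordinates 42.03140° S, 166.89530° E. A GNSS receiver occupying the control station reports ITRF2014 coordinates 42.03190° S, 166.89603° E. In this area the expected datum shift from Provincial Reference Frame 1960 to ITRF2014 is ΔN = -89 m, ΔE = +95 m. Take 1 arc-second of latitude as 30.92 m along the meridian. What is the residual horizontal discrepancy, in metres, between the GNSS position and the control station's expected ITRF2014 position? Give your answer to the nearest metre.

48 m

Observed coordinate differences: Δφ = -0.00050°, Δλ = +0.00073°.
Converting to metres (1° lat = 111312 m, cos φ = 0.742778): observed ΔN = -55.7 m, observed ΔE = 60.4 m.
Subtracting the expected shift leaves a residual of -55.7 − (-89) = 33.3 m north and 60.4 − (95) = -34.6 m east.
Residual distance = √(33.3² + (-34.6)²) = 48.1 m.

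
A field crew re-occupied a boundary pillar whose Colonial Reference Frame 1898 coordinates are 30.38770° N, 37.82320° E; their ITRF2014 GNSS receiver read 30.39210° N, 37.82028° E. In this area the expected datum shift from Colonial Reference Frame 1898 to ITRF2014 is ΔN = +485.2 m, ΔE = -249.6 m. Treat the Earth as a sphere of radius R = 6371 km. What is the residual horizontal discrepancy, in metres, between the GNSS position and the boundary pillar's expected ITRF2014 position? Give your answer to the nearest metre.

31 m

Observed coordinate differences: Δφ = +0.00440°, Δλ = -0.00292°.
Converting to metres (1° lat = 111195 m, cos φ = 0.862622): observed ΔN = 489.3 m, observed ΔE = -280.1 m.
Subtracting the expected shift leaves a residual of 489.3 − (485.2) = 4.1 m north and -280.1 − (-249.6) = -30.5 m east.
Residual distance = √(4.1² + (-30.5)²) = 30.8 m.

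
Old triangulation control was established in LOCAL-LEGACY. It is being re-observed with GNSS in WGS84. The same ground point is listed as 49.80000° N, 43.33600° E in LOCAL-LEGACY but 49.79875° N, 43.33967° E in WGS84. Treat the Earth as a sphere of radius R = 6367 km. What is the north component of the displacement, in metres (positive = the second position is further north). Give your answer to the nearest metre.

Δφ = 49.79875° − 49.80000° = -0.00125°; Δλ = 43.33967° − 43.33600° = +0.00367°.
1° along a meridian = πR/180 = 111125 m.
ΔN = Δφ × 111125 = -138.9 m; ΔE = Δλ × 111125 × cos(49.80000°) = +0.00367 × 111125 × 0.645458 = 263.2 m.

ΔN = -139 m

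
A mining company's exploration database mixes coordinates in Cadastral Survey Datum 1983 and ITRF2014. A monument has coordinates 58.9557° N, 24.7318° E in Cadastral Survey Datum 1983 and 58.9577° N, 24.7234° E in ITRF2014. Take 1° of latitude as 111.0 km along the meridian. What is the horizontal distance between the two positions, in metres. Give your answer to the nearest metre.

530 m

Δφ = 58.9577° − 58.9557° = +0.0020°; Δλ = 24.7234° − 24.7318° = -0.0084°.
ΔN = Δφ × 111000 = 222.0 m; ΔE = Δλ × 111000 × cos(58.9557°) = -0.0084 × 111000 × 0.515701 = -480.8 m.
Distance = √(ΔE² + ΔN²) = √((-480.8)² + 222.0²) = 529.6 m.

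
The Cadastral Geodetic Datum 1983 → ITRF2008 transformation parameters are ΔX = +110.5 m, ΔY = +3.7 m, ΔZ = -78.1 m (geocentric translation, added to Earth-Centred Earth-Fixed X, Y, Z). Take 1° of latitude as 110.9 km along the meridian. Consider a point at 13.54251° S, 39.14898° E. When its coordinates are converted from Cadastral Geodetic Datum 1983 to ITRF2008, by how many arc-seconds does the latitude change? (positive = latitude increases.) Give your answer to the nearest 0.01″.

sin φ = -0.234167, cos φ = 0.972196, sin λ = 0.631339, cos λ = 0.775507.
North component: ΔN = −sin φ cos λ·ΔX − sin φ sin λ·ΔY + cos φ·ΔZ = −(-0.234167)(0.775507)(110.5) − (-0.234167)(0.631339)(3.7) + (0.972196)(-78.1) = -55.31 m.
1° of latitude spans 110900 m, so Δφ = -55.31 / 110900 × 3600 = -1.796″.

Δφ = -1.80″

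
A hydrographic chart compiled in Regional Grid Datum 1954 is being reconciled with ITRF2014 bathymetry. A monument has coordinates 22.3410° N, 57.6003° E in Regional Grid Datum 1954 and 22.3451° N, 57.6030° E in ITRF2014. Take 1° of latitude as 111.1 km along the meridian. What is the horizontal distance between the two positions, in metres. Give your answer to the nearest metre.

Δφ = 22.3451° − 22.3410° = +0.0041°; Δλ = 57.6030° − 57.6003° = +0.0027°.
ΔN = Δφ × 111100 = 455.5 m; ΔE = Δλ × 111100 × cos(22.3410°) = +0.0027 × 111100 × 0.924938 = 277.5 m.
Distance = √(ΔE² + ΔN²) = √(277.5² + 455.5²) = 533.4 m.

533 m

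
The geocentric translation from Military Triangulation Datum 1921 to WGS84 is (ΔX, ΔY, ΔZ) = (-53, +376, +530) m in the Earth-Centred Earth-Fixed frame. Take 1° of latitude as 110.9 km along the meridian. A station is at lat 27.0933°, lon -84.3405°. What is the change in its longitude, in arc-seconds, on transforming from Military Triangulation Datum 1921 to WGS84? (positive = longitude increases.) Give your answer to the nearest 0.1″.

sin φ = 0.455441, cos φ = 0.890266, sin λ = -0.995126, cos λ = 0.098616.
East component: ΔE = −sin λ·ΔX + cos λ·ΔY = −(-0.995126)(-53) + (0.098616)(376) = -15.66 m.
1° of latitude spans 110900 m; at latitude φ, 1° of longitude spans that × cos φ = 98730.5 m, so Δλ = -15.66 / 98730.5 × 3600 = -0.571″.

Δλ = -0.6″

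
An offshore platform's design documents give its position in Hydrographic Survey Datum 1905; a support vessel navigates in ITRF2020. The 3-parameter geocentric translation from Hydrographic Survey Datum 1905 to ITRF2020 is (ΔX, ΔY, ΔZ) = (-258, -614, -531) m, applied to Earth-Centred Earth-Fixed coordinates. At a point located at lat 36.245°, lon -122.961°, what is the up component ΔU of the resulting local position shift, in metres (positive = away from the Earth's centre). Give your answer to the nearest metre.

ΔU = 215 m

The local up (radial) axis is (cos φ cos λ, cos φ sin λ, sin φ), giving ΔU = 113.208 + 415.484 − 313.948 = 214.74 m.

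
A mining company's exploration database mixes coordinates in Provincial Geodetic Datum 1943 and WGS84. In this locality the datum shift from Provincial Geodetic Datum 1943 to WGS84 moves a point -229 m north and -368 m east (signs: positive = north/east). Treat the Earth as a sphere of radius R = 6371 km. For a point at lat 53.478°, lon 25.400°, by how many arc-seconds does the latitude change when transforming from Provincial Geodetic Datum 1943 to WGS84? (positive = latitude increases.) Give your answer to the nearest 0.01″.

On a sphere of radius R, 1 rad of latitude = R, so Δφ = ΔN / R = -229.0 / 6371000 = -3.5944e-05 rad = -7.414″.

Δφ = -7.41″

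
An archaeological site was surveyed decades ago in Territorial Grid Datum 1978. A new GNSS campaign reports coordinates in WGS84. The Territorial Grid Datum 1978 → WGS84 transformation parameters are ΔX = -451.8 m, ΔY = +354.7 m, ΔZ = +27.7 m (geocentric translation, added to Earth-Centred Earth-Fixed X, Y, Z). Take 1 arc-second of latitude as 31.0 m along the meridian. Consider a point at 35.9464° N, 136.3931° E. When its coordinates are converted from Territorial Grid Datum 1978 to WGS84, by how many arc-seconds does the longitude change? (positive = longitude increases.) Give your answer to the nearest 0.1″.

Δλ = 2.2″

sin φ = 0.587028, cos φ = 0.809567, sin λ = 0.689707, cos λ = -0.724089.
East component: ΔE = −sin λ·ΔX + cos λ·ΔY = −(0.689707)(-451.8) + (-0.724089)(354.7) = 54.78 m.
1° of latitude spans 3600 × 31.00 = 111600 m; at latitude φ, 1° of longitude spans that × cos φ = 90347.6 m, so Δλ = 54.78 / 90347.6 × 3600 = 2.183″.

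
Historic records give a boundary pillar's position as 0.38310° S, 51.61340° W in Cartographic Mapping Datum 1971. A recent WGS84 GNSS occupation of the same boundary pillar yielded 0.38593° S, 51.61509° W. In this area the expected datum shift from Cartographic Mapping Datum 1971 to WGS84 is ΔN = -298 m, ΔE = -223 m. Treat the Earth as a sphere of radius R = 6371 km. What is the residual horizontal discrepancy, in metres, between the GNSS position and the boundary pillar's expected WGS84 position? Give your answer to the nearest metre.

39 m

Observed coordinate differences: Δφ = -0.00283°, Δλ = -0.00169°.
Converting to metres (1° lat = 111195 m, cos φ = 0.999978): observed ΔN = -314.7 m, observed ΔE = -187.9 m.
Subtracting the expected shift leaves a residual of -314.7 − (-298) = -16.7 m north and -187.9 − (-223) = 35.1 m east.
Residual distance = √((-16.7)² + 35.1²) = 38.8 m.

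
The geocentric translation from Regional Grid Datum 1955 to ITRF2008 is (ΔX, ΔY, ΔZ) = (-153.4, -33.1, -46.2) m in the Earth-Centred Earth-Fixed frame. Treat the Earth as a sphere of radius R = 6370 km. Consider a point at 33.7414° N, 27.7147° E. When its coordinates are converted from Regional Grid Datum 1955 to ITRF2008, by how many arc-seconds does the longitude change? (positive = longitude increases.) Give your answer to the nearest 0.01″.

sin φ = 0.555445, cos φ = 0.831553, sin λ = 0.465069, cos λ = 0.885274.
East component: ΔE = −sin λ·ΔX + cos λ·ΔY = −(0.465069)(-153.4) + (0.885274)(-33.1) = 42.04 m.
1° of latitude spans πR/180 = 111177 m; at latitude φ, 1° of longitude spans that × cos φ = 92450.0 m, so Δλ = 42.04 / 92450.0 × 3600 = 1.637″.

Δλ = 1.64″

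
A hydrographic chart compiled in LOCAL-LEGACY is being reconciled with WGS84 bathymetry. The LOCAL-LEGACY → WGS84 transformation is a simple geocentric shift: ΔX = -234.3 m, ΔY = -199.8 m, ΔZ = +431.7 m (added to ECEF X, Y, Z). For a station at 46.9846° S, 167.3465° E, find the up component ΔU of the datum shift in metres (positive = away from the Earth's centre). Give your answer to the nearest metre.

ΔU = -190 m

At φ = -46.9846°, λ = 167.3465°: sin φ = -0.731170, cos φ = 0.682195, sin λ = 0.219054, cos λ = -0.975713.
ΔU = cos φ cos λ·ΔX + cos φ sin λ·ΔY + sin φ·ΔZ = (0.682195)(-0.975713)(-234.3) + (0.682195)(0.219054)(-199.8) + (-0.731170)(431.7) = -189.55 m.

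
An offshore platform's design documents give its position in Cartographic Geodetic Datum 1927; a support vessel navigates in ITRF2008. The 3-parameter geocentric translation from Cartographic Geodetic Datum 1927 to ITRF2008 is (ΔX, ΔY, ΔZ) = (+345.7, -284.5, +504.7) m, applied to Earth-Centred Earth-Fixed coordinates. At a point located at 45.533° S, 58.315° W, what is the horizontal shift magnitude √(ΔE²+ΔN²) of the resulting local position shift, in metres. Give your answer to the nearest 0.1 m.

At φ = -45.533°, λ = -58.315°: sin φ = -0.713654, cos φ = 0.700498, sin λ = -0.850949, cos λ = 0.525249.
ΔE = −sin λ·ΔX + cos λ·ΔY = −(-0.850949)·(345.7) + (0.525249)·(-284.5) = 144.74 m.
ΔN = −sin φ cos λ·ΔX − sin φ sin λ·ΔY + cos φ·ΔZ = −(-0.713654)(0.525249)(345.7) − (-0.713654)(-0.850949)(-284.5) + (0.700498)(504.7) = 655.90 m.
Horizontal magnitude = √(ΔE² + ΔN²) = √(144.74² + 655.90²) = 671.68 m.

671.7 m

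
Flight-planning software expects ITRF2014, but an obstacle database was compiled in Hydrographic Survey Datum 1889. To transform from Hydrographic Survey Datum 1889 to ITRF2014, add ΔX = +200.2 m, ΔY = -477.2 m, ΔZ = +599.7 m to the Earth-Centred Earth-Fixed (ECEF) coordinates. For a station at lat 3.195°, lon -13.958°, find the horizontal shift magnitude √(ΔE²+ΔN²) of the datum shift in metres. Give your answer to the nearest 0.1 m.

At φ = 3.195°, λ = -13.958°: sin φ = 0.055734, cos φ = 0.998446, sin λ = -0.241211, cos λ = 0.970473.
ΔE = −sin λ·ΔX + cos λ·ΔY = −(-0.241211)·(200.2) + (0.970473)·(-477.2) = -414.82 m.
ΔN = −sin φ cos λ·ΔX − sin φ sin λ·ΔY + cos φ·ΔZ = −(0.055734)(0.970473)(200.2) − (0.055734)(-0.241211)(-477.2) + (0.998446)(599.7) = 581.52 m.
Horizontal magnitude = √(ΔE² + ΔN²) = √((-414.82)² + 581.52²) = 714.31 m.

714.3 m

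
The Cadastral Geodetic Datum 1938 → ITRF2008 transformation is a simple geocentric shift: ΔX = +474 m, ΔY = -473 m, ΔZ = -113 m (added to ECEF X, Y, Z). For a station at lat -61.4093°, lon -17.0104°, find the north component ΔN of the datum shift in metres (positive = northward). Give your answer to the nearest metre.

ΔN = 465 m

The local north axis is (−sin φ cos λ, −sin φ sin λ, cos φ), giving ΔN = 397.993 + 121.501 − 54.076 = 465.42 m.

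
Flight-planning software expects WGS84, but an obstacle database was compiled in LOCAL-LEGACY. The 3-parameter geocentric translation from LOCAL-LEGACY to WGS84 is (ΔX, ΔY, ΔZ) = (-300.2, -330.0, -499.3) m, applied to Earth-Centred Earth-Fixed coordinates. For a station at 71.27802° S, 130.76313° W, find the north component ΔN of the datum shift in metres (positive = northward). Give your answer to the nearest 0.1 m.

The local north axis is (−sin φ cos λ, −sin φ sin λ, cos φ), giving ΔN = 185.639 + 236.722 − 160.263 = 262.10 m.

ΔN = 262.1 m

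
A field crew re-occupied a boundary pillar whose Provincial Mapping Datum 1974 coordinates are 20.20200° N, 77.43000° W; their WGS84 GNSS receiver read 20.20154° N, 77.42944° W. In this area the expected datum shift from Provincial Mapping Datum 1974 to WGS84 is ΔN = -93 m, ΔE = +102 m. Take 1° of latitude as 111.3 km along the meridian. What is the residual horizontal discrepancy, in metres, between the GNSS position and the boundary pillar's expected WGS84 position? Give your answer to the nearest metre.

60 m

Observed coordinate differences: Δφ = -0.00046°, Δλ = +0.00056°.
Converting to metres (1° lat = 111300 m, cos φ = 0.938481): observed ΔN = -51.2 m, observed ΔE = 58.5 m.
Subtracting the expected shift leaves a residual of -51.2 − (-93) = 41.8 m north and 58.5 − (102) = -43.5 m east.
Residual distance = √(41.8² + (-43.5)²) = 60.3 m.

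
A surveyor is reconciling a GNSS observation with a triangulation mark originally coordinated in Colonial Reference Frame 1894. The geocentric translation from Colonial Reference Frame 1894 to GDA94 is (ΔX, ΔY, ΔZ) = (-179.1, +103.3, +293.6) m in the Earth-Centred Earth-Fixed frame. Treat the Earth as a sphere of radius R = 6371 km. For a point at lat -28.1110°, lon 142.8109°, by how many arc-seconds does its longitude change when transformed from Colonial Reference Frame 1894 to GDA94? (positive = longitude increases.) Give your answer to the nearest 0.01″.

sin φ = -0.471181, cos φ = 0.882036, sin λ = 0.604448, cos λ = -0.796645.
East component: ΔE = −sin λ·ΔX + cos λ·ΔY = −(0.604448)(-179.1) + (-0.796645)(103.3) = 25.96 m.
1° of latitude spans πR/180 = 111195 m; at latitude φ, 1° of longitude spans that × cos φ = 98078.0 m, so Δλ = 25.96 / 98078.0 × 3600 = 0.953″.

Δλ = 0.95″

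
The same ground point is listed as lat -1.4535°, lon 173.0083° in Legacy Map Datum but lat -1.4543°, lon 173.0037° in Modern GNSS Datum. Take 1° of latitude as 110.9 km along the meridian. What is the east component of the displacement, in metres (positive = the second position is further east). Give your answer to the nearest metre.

ΔE = -510 m

Δφ = -1.4543° − -1.4535° = -0.0008°; Δλ = 173.0037° − 173.0083° = -0.0046°.
ΔN = Δφ × 110900 = -88.7 m; ΔE = Δλ × 110900 × cos(-1.4535°) = -0.0046 × 110900 × 0.999678 = -510.0 m.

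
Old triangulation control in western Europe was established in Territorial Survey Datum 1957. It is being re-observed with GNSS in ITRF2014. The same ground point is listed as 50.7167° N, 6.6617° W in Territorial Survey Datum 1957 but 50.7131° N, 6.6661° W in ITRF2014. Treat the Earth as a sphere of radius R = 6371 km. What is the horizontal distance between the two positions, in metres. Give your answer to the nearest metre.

Δφ = 50.7131° − 50.7167° = -0.0036°; Δλ = -6.6661° − -6.6617° = -0.0044°.
1° along a meridian = πR/180 = 111195 m.
ΔN = Δφ × 111195 = -400.3 m; ΔE = Δλ × 111195 × cos(50.7167°) = -0.0044 × 111195 × 0.633155 = -309.8 m.
Distance = √(ΔE² + ΔN²) = √((-309.8)² + (-400.3)²) = 506.2 m.

506 m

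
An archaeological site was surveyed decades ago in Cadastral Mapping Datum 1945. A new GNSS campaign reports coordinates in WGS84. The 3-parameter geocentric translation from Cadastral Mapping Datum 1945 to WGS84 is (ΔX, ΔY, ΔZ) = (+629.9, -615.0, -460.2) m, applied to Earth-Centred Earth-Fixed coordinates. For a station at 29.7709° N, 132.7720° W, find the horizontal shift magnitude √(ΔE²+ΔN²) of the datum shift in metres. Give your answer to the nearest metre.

At φ = 29.7709°, λ = -132.7720°: sin φ = 0.496533, cos φ = 0.868018, sin λ = -0.734062, cos λ = -0.679083.
ΔE = −sin λ·ΔX + cos λ·ΔY = −(-0.734062)·(629.9) + (-0.679083)·(-615.0) = 880.02 m.
ΔN = −sin φ cos λ·ΔX − sin φ sin λ·ΔY + cos φ·ΔZ = −(0.496533)(-0.679083)(629.9) − (0.496533)(-0.734062)(-615.0) + (0.868018)(-460.2) = -411.23 m.
Horizontal magnitude = √(ΔE² + ΔN²) = √(880.02² + (-411.23)²) = 971.36 m.

971 m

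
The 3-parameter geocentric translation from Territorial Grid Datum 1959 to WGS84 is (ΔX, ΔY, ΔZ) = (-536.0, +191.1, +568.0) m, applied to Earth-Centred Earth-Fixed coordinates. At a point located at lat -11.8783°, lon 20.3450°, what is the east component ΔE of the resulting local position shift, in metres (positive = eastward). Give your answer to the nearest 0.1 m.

ΔE = 365.5 m

At φ = -11.8783°, λ = 20.3450°: sin φ = -0.205834, cos φ = 0.978587, sin λ = 0.347672, cos λ = 0.937616.
ΔE = −sin λ·ΔX + cos λ·ΔY = −(0.347672)·(-536.0) + (0.937616)·(191.1) = 365.53 m.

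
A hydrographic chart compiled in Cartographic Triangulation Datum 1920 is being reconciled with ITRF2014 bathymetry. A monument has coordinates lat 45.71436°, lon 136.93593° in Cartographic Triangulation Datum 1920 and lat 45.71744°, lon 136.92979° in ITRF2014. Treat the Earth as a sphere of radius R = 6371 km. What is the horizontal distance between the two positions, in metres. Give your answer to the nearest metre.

Δφ = 45.71744° − 45.71436° = +0.00308°; Δλ = 136.92979° − 136.93593° = -0.00614°.
1° along a meridian = πR/180 = 111195 m.
ΔN = Δφ × 111195 = 342.5 m; ΔE = Δλ × 111195 × cos(45.71436°) = -0.00614 × 111195 × 0.698236 = -476.7 m.
Distance = √(ΔE² + ΔN²) = √((-476.7)² + 342.5²) = 587.0 m.

587 m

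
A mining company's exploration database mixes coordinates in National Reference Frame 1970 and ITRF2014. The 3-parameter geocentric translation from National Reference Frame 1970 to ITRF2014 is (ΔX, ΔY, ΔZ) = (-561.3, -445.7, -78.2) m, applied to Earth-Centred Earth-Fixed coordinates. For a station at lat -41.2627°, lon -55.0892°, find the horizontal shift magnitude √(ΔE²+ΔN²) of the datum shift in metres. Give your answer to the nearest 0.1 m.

716.0 m

At φ = -41.2627°, λ = -55.0892°: sin φ = -0.659512, cos φ = 0.751694, sin λ = -0.820044, cos λ = 0.572300.
ΔE = −sin λ·ΔX + cos λ·ΔY = −(-0.820044)·(-561.3) + (0.572300)·(-445.7) = -715.37 m.
ΔN = −sin φ cos λ·ΔX − sin φ sin λ·ΔY + cos φ·ΔZ = −(-0.659512)(0.572300)(-561.3) − (-0.659512)(-0.820044)(-445.7) + (0.751694)(-78.2) = -29.59 m.
Horizontal magnitude = √(ΔE² + ΔN²) = √((-715.37)² + (-29.59)²) = 715.98 m.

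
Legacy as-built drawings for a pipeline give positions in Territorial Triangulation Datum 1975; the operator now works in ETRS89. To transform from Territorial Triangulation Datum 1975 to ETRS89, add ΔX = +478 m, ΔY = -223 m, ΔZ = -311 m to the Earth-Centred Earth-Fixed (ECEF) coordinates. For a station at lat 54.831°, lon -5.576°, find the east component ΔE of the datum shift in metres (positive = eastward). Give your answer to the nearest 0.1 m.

The local east axis at (φ, λ) is (−sin λ, cos λ, 0), so ΔE = −sin(-5.576°)·478 + cos(-5.576°)·(-223) = -175.50 m.

ΔE = -175.5 m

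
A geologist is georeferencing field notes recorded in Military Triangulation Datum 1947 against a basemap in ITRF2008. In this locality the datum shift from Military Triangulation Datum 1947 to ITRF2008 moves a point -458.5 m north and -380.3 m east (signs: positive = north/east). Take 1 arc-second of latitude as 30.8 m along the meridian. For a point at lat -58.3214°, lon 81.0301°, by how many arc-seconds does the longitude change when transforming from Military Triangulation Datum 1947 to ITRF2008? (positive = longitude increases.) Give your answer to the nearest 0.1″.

At latitude -58.3214°, cos φ = 0.525154.
1″ of longitude at this latitude = 30.80 × cos φ = 16.1747 m, so Δλ = -380.3 / 16.1747 = -23.512″.

Δλ = -23.5″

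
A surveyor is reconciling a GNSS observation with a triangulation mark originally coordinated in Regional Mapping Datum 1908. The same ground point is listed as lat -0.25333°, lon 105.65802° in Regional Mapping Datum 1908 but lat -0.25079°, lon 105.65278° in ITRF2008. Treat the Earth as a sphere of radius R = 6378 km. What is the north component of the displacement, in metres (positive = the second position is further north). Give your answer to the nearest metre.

Δφ = -0.25079° − -0.25333° = +0.00254°; Δλ = 105.65278° − 105.65802° = -0.00524°.
1° along a meridian = πR/180 = 111317 m.
ΔN = Δφ × 111317 = 282.7 m; ΔE = Δλ × 111317 × cos(-0.25333°) = -0.00524 × 111317 × 0.999990 = -583.3 m.

ΔN = 283 m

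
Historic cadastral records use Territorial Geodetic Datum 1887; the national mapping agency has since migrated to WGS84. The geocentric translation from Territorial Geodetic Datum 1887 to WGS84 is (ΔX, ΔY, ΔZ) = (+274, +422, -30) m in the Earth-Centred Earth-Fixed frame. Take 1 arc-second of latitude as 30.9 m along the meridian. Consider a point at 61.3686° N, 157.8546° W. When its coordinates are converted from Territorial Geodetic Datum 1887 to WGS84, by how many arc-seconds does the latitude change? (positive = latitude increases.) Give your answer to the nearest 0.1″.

Δφ = 11.3″

sin φ = 0.877721, cos φ = 0.479173, sin λ = -0.376958, cos λ = -0.926230.
North component: ΔN = −sin φ cos λ·ΔX − sin φ sin λ·ΔY + cos φ·ΔZ = −(0.877721)(-0.926230)(274) − (0.877721)(-0.376958)(422) + (0.479173)(-30) = 348.00 m.
1° of latitude spans 3600 × 30.90 = 111240 m, so Δφ = 348.00 / 111240 × 3600 = 11.262″.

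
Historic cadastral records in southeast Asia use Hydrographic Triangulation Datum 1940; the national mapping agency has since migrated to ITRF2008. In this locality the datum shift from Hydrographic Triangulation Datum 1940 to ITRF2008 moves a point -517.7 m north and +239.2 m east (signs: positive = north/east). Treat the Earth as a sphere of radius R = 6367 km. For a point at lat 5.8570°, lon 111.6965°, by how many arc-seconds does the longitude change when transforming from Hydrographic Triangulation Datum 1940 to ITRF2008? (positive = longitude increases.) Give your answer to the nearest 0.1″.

At latitude 5.8570°, cos φ = 0.994780.
One radian of longitude at latitude φ spans R cos φ, so Δλ = ΔE / (R cos φ) = 239.2 / (6367000 × 0.994780) = 3.7766e-05 rad = 7.790″.

Δλ = 7.8″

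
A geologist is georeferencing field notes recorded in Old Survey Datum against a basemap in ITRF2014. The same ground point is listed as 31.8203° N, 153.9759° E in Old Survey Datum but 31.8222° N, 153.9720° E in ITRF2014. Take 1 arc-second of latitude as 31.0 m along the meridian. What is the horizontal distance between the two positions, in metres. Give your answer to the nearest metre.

Δφ = 31.8222° − 31.8203° = +0.0019°; Δλ = 153.9720° − 153.9759° = -0.0039°.
1° of latitude = 3600 × 31.00 = 111600 m.
ΔN = Δφ × 111600 = 212.0 m; ΔE = Δλ × 111600 × cos(31.8203°) = -0.0039 × 111600 × 0.849706 = -369.8 m.
Distance = √(ΔE² + ΔN²) = √((-369.8)² + 212.0²) = 426.3 m.

426 m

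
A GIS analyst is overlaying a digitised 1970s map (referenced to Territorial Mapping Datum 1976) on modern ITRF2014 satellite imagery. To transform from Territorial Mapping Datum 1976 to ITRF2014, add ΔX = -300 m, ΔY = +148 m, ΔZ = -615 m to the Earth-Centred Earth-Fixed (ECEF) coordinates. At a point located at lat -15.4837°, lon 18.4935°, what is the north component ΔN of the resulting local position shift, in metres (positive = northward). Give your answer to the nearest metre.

The local north axis is (−sin φ cos λ, −sin φ sin λ, cos φ), giving ΔN = -75.953 + 12.533 − 592.679 = -656.10 m.

ΔN = -656 m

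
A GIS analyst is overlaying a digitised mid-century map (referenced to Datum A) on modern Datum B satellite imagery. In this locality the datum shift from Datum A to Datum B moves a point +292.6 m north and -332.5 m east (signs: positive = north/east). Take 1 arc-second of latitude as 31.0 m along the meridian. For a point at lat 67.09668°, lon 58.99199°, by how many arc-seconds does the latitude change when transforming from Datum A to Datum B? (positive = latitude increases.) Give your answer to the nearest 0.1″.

Δφ = 9.4″

1″ of latitude = 31.00 m, so Δφ = 292.6 / 31.00 = 9.439″.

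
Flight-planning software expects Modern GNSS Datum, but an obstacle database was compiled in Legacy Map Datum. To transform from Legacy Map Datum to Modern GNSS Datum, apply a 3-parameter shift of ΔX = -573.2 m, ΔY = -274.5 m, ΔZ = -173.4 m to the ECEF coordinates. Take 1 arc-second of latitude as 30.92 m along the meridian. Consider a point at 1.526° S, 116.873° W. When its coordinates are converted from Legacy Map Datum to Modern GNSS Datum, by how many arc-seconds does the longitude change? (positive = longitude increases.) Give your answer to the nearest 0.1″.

sin φ = -0.026631, cos φ = 0.999645, sin λ = -0.892011, cos λ = -0.452014.
East component: ΔE = −sin λ·ΔX + cos λ·ΔY = −(-0.892011)(-573.2) + (-0.452014)(-274.5) = -387.22 m.
1° of latitude spans 3600 × 30.92 = 111312 m; at latitude φ, 1° of longitude spans that × cos φ = 111272.5 m, so Δλ = -387.22 / 111272.5 × 3600 = -12.528″.

Δλ = -12.5″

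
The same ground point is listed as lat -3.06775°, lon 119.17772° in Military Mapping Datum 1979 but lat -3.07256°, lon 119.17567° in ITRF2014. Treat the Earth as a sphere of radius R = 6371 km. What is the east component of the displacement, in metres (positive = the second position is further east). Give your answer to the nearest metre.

ΔE = -228 m

Δφ = -3.07256° − -3.06775° = -0.00481°; Δλ = 119.17567° − 119.17772° = -0.00205°.
1° along a meridian = πR/180 = 111195 m.
ΔN = Δφ × 111195 = -534.8 m; ΔE = Δλ × 111195 × cos(-3.06775°) = -0.00205 × 111195 × 0.998567 = -227.6 m.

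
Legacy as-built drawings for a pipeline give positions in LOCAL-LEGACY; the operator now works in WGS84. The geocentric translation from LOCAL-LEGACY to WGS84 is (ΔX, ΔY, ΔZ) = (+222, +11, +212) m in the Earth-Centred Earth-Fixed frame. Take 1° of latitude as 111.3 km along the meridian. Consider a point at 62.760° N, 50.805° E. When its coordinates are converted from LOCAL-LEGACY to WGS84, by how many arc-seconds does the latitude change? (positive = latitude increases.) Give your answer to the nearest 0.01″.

Δφ = -1.14″

sin φ = 0.889097, cos φ = 0.457719, sin λ = 0.775000, cos λ = 0.631962.
North component: ΔN = −sin φ cos λ·ΔX − sin φ sin λ·ΔY + cos φ·ΔZ = −(0.889097)(0.631962)(222) − (0.889097)(0.775000)(11) + (0.457719)(212) = -35.28 m.
1° of latitude spans 111300 m, so Δφ = -35.28 / 111300 × 3600 = -1.141″.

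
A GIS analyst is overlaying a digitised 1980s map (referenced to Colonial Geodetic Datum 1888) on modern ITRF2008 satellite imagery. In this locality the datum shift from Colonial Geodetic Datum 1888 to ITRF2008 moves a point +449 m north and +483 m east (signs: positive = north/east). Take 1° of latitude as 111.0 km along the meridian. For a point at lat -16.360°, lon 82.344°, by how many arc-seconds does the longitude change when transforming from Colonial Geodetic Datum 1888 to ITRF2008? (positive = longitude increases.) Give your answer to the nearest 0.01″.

At latitude -16.360°, cos φ = 0.959511.
1° of longitude at this latitude = 111.0 × cos φ = 106.51 km, so Δλ = 483.0 / 106505.7 = 0.0045350° = 16.326″.

Δλ = 16.33″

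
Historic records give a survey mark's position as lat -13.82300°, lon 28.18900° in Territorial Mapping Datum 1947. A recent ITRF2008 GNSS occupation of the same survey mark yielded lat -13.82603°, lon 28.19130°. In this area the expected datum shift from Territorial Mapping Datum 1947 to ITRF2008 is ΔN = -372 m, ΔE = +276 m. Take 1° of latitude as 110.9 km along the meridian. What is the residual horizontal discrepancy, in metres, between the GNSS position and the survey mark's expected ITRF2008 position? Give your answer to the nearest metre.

Observed coordinate differences: Δφ = -0.00303°, Δλ = +0.00230°.
Converting to metres (1° lat = 110900 m, cos φ = 0.971038): observed ΔN = -336.0 m, observed ΔE = 247.7 m.
Subtracting the expected shift leaves a residual of -336.0 − (-372) = 36.0 m north and 247.7 − (276) = -28.3 m east.
Residual distance = √(36.0² + (-28.3)²) = 45.8 m.

46 m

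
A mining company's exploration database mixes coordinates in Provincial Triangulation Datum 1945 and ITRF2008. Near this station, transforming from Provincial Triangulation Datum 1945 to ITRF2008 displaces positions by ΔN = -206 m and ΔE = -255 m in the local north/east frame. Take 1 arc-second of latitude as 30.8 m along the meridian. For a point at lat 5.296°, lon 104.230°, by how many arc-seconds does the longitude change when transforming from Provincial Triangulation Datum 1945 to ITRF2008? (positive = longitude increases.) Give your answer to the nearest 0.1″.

Δλ = -8.3″

At latitude 5.296°, cos φ = 0.995731.
1″ of longitude at this latitude = 30.80 × cos φ = 30.6685 m, so Δλ = -255.0 / 30.6685 = -8.315″.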